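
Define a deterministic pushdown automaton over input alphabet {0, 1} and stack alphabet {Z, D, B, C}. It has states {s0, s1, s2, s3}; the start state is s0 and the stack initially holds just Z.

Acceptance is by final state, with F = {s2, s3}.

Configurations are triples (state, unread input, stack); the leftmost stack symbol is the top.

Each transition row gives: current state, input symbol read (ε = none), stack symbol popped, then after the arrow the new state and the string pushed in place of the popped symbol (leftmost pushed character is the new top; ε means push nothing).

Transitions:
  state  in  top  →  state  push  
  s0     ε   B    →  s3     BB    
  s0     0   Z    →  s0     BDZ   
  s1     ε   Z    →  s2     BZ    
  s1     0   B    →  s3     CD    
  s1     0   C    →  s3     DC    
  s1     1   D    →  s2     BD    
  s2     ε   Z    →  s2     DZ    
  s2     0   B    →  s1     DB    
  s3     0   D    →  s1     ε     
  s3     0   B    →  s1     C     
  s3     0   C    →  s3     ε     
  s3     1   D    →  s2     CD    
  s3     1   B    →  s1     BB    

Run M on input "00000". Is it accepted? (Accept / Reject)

(s0, 00000, Z)
  read 0, top Z: go to s0, push BDZ → (s0, 0000, BDZ)
  ε-move, top B: go to s3, push BB → (s3, 0000, BBDZ)
  read 0, top B: go to s1, push C → (s1, 000, CBDZ)
  read 0, top C: go to s3, push DC → (s3, 00, DCBDZ)
  read 0, top D: go to s1, push ε → (s1, 0, CBDZ)
  read 0, top C: go to s3, push DC → (s3, ε, DCBDZ)
All input consumed; state s3 ∈ F.

Accept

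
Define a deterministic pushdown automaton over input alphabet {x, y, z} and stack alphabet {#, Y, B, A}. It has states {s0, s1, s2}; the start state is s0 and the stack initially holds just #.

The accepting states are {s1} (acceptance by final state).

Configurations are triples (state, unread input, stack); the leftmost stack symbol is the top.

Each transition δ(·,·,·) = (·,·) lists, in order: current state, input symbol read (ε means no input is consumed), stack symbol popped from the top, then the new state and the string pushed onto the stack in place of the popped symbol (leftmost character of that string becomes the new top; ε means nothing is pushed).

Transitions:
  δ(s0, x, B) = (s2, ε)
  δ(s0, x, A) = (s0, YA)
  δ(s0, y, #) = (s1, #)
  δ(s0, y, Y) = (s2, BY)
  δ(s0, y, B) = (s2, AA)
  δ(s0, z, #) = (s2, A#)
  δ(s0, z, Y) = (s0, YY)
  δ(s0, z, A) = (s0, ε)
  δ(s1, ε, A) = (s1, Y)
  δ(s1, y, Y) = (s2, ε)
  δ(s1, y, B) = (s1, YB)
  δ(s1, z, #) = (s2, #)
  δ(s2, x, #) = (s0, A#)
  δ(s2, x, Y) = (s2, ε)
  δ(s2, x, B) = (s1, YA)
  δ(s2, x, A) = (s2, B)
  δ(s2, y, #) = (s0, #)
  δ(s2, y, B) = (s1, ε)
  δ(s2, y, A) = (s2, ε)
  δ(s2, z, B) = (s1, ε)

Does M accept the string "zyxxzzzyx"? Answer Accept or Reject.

Accept

(s0, zyxxzzzyx, #)
  read z, top #: go to s2, push A# → (s2, yxxzzzyx, A#)
  read y, top A: go to s2, push ε → (s2, xxzzzyx, #)
  read x, top #: go to s0, push A# → (s0, xzzzyx, A#)
  read x, top A: go to s0, push YA → (s0, zzzyx, YA#)
  read z, top Y: go to s0, push YY → (s0, zzyx, YYA#)
  read z, top Y: go to s0, push YY → (s0, zyx, YYYA#)
  read z, top Y: go to s0, push YY → (s0, yx, YYYYA#)
  read y, top Y: go to s2, push BY → (s2, x, BYYYYA#)
  read x, top B: go to s1, push YA → (s1, ε, YAYYYYA#)
All input consumed; state s1 ∈ F.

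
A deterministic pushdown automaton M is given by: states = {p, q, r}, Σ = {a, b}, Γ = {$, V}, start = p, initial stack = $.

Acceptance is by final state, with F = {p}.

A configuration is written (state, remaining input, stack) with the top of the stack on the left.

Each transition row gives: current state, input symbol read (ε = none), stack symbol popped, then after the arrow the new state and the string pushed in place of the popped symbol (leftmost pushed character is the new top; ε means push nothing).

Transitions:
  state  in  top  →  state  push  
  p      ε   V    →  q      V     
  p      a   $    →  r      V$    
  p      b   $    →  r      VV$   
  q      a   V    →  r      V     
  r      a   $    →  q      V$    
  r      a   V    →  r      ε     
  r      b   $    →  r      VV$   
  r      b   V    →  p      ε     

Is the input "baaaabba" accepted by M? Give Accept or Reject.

(p, baaaabba, $)
  read b, top $: go to r, push VV$ → (r, aaaabba, VV$)
  read a, top V: go to r, push ε → (r, aaabba, V$)
  read a, top V: go to r, push ε → (r, aabba, $)
  read a, top $: go to q, push V$ → (q, abba, V$)
  read a, top V: go to r, push V → (r, bba, V$)
  read b, top V: go to p, push ε → (p, ba, $)
  read b, top $: go to r, push VV$ → (r, a, VV$)
  read a, top V: go to r, push ε → (r, ε, V$)
All input consumed; state r ∉ F and no further ε-move applies.

Reject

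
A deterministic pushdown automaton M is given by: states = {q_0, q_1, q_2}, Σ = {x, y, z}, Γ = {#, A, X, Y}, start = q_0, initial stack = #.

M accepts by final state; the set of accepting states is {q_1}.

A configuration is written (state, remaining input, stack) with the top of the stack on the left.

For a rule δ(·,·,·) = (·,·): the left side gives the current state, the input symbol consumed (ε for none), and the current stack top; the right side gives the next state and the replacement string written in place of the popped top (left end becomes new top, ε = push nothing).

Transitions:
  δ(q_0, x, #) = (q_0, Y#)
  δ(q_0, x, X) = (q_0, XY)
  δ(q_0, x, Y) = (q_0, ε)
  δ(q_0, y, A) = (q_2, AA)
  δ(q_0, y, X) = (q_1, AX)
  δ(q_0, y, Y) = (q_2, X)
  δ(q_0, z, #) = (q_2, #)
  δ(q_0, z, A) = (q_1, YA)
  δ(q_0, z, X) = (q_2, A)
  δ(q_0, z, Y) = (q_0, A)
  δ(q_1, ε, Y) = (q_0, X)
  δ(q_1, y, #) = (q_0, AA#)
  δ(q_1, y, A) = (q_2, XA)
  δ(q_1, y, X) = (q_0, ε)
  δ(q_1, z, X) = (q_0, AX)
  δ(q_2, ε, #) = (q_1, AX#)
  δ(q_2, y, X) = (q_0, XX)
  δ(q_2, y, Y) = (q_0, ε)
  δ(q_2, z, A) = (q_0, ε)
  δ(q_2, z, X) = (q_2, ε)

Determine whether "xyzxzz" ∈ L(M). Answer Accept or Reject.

(q_0, xyzxzz, #)
  read x, top #: go to q_0, push Y# → (q_0, yzxzz, Y#)
  read y, top Y: go to q_2, push X → (q_2, zxzz, X#)
  read z, top X: go to q_2, push ε → (q_2, xzz, #)
  ε-move, top #: go to q_1, push AX# → (q_1, xzz, AX#)
No transition applies at (q_1, xzz, AX#); input not fully consumed.

Reject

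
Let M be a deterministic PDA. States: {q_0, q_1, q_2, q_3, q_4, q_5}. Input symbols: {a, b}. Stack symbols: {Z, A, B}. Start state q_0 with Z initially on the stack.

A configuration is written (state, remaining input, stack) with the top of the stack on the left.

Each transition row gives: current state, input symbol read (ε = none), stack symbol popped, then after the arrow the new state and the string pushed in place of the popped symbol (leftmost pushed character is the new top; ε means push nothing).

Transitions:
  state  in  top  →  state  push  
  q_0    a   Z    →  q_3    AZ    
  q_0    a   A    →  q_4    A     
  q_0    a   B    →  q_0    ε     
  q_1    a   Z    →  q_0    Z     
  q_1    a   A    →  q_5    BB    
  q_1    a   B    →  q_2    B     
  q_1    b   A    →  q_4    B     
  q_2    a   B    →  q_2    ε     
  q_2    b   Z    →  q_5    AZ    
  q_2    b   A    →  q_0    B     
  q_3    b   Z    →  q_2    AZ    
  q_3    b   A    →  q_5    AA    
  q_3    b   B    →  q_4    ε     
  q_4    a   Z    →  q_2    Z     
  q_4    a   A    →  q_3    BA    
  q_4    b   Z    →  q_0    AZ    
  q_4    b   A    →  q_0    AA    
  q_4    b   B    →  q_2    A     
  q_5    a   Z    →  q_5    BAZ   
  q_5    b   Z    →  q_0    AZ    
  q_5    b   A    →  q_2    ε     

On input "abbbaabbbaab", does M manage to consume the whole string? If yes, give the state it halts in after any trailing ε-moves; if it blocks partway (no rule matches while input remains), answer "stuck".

(q_0, abbbaabbbaab, Z)
  read a, top Z: go to q_3, push AZ → (q_3, bbbaabbbaab, AZ)
  read b, top A: go to q_5, push AA → (q_5, bbaabbbaab, AAZ)
  read b, top A: go to q_2, push ε → (q_2, baabbbaab, AZ)
  read b, top A: go to q_0, push B → (q_0, aabbbaab, BZ)
  read a, top B: go to q_0, push ε → (q_0, abbbaab, Z)
  read a, top Z: go to q_3, push AZ → (q_3, bbbaab, AZ)
  read b, top A: go to q_5, push AA → (q_5, bbaab, AAZ)
  read b, top A: go to q_2, push ε → (q_2, baab, AZ)
  read b, top A: go to q_0, push B → (q_0, aab, BZ)
  read a, top B: go to q_0, push ε → (q_0, ab, Z)
  read a, top Z: go to q_3, push AZ → (q_3, b, AZ)
  read b, top A: go to q_5, push AA → (q_5, ε, AAZ)
All input consumed; M is in state q_5.

q_5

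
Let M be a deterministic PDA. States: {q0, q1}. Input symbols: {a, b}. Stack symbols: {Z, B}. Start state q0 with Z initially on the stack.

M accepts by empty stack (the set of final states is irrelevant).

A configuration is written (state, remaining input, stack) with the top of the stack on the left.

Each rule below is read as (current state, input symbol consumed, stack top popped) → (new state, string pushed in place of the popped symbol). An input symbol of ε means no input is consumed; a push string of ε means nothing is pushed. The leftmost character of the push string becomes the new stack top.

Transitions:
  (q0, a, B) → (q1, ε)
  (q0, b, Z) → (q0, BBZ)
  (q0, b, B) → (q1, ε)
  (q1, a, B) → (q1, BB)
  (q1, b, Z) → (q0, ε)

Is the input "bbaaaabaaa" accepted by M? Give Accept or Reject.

Reject

(q0, bbaaaabaaa, Z)
  read b, top Z: go to q0, push BBZ → (q0, baaaabaaa, BBZ)
  read b, top B: go to q1, push ε → (q1, aaaabaaa, BZ)
  read a, top B: go to q1, push BB → (q1, aaabaaa, BBZ)
  read a, top B: go to q1, push BB → (q1, aabaaa, BBBZ)
  read a, top B: go to q1, push BB → (q1, abaaa, BBBBZ)
  read a, top B: go to q1, push BB → (q1, baaa, BBBBBZ)
No transition applies at (q1, baaa, BBBBBZ); input not fully consumed.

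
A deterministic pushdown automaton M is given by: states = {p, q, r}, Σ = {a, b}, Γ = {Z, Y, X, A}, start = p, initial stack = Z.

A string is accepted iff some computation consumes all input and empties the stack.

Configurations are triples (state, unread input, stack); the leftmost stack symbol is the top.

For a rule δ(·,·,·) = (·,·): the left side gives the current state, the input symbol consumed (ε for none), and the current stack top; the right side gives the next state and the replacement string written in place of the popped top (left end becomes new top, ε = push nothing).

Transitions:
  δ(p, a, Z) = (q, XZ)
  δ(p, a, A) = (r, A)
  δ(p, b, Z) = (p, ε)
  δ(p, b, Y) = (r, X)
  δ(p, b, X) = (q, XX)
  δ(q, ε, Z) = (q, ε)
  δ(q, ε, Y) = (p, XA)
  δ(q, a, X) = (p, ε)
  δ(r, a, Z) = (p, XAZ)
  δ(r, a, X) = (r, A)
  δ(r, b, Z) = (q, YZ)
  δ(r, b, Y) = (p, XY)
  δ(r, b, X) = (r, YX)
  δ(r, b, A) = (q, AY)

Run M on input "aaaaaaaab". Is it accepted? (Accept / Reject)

Accept

(p, aaaaaaaab, Z)
  read a, top Z: go to q, push XZ → (q, aaaaaaab, XZ)
  read a, top X: go to p, push ε → (p, aaaaaab, Z)
  read a, top Z: go to q, push XZ → (q, aaaaab, XZ)
  read a, top X: go to p, push ε → (p, aaaab, Z)
  read a, top Z: go to q, push XZ → (q, aaab, XZ)
  read a, top X: go to p, push ε → (p, aab, Z)
  read a, top Z: go to q, push XZ → (q, ab, XZ)
  read a, top X: go to p, push ε → (p, b, Z)
  read b, top Z: go to p, push ε → (p, ε, ε)
All input consumed and the stack is empty.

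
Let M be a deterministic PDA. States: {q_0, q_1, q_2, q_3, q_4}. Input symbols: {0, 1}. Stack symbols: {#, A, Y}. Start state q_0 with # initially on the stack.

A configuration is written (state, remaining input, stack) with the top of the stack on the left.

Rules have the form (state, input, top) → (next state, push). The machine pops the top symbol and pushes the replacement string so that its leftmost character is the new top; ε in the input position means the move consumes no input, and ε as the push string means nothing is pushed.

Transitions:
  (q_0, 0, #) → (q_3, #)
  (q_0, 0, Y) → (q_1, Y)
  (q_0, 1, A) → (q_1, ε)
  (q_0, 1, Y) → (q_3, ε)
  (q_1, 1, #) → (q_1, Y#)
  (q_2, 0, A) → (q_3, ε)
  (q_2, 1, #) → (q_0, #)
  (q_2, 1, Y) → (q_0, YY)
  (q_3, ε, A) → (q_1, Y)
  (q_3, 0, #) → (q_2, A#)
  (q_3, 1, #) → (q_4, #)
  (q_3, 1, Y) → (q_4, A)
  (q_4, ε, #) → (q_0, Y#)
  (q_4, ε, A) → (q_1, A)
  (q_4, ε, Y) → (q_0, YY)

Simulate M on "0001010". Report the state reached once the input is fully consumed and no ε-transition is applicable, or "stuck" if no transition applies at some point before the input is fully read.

(q_0, 0001010, #) ⊢ (q_3, 001010, #) ⊢ (q_2, 01010, A#) ⊢ (q_3, 1010, #) ⊢ (q_4, 010, #) ⊢ (q_0, 010, Y#) ⊢ (q_1, 10, Y#)
No transition for (q_1, 1, top Y); M blocks with input 10 remaining.

stuck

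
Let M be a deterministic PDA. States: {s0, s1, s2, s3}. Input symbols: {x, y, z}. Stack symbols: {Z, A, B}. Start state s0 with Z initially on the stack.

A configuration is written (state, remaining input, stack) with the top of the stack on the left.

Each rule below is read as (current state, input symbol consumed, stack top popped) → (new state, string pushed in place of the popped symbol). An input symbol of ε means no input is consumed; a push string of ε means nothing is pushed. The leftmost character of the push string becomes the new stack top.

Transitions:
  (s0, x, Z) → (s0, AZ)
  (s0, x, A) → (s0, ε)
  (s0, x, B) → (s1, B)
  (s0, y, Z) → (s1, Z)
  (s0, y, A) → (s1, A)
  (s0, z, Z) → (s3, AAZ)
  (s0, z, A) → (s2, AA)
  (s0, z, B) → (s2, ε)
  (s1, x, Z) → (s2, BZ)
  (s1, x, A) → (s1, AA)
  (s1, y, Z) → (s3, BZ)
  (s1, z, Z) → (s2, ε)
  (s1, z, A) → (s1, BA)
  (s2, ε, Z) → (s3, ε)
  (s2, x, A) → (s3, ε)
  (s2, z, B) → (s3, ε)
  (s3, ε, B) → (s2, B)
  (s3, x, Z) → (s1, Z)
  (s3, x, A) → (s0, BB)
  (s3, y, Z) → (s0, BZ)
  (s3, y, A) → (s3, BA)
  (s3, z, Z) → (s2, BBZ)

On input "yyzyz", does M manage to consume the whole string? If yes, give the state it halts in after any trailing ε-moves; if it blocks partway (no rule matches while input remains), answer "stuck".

(s0, yyzyz, Z)
  read y, top Z: go to s1, push Z → (s1, yzyz, Z)
  read y, top Z: go to s3, push BZ → (s3, zyz, BZ)
  ε-move, top B: go to s2, push B → (s2, zyz, BZ)
  read z, top B: go to s3, push ε → (s3, yz, Z)
  read y, top Z: go to s0, push BZ → (s0, z, BZ)
  read z, top B: go to s2, push ε → (s2, ε, Z)
  ε-move, top Z: go to s3, push ε → (s3, ε, ε)
All input consumed; M is in state s3.

s3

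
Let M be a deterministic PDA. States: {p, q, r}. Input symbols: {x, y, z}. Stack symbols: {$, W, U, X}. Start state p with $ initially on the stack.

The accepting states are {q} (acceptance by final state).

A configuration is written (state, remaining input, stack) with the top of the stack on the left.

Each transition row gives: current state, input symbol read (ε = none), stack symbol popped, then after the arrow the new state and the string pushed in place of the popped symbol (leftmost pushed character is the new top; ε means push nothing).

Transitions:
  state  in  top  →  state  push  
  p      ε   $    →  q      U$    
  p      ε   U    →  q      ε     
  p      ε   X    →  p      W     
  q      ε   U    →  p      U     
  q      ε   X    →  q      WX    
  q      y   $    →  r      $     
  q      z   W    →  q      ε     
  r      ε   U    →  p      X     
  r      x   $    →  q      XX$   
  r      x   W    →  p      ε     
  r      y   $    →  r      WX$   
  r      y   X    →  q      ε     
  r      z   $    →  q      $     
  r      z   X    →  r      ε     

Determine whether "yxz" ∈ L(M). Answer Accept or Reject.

Accept

(p, yxz, $)
  ε-move, top $: go to q, push U$ → (q, yxz, U$)
  ε-move, top U: go to p, push U → (p, yxz, U$)
  ε-move, top U: go to q, push ε → (q, yxz, $)
  read y, top $: go to r, push $ → (r, xz, $)
  read x, top $: go to q, push XX$ → (q, z, XX$)
  ε-move, top X: go to q, push WX → (q, z, WXX$)
  read z, top W: go to q, push ε → (q, ε, XX$)
All input consumed; state q ∈ F.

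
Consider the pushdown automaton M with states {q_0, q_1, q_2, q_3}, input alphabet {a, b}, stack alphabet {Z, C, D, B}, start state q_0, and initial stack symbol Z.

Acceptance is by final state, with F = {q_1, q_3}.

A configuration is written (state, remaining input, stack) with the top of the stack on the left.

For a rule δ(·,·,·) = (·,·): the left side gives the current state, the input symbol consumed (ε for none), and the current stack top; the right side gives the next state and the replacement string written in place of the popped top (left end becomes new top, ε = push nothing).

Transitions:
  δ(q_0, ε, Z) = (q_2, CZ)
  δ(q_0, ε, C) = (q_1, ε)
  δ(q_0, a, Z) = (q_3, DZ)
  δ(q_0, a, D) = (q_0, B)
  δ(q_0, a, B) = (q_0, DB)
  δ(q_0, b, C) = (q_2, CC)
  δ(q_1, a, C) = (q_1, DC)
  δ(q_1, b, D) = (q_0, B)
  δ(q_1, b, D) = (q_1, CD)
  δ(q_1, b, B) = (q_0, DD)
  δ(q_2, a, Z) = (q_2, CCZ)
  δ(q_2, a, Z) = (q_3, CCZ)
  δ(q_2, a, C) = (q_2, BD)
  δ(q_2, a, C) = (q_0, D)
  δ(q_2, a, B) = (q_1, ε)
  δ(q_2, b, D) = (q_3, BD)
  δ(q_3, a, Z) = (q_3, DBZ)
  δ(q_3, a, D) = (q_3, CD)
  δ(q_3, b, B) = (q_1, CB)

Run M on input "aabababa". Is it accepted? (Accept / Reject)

Accept

One accepting computation: (q_0, aabababa, Z) ⊢ (q_2, aabababa, CZ) ⊢ (q_2, abababa, BDZ) ⊢ (q_1, bababa, DZ) ⊢ (q_1, ababa, CDZ) ⊢ (q_1, baba, DCDZ) ⊢ (q_1, aba, CDCDZ) ⊢ (q_1, ba, DCDCDZ) ⊢ (q_1, a, CDCDCDZ) ⊢ (q_1, ε, DCDCDCDZ)
All input consumed and state q_1 ∈ F.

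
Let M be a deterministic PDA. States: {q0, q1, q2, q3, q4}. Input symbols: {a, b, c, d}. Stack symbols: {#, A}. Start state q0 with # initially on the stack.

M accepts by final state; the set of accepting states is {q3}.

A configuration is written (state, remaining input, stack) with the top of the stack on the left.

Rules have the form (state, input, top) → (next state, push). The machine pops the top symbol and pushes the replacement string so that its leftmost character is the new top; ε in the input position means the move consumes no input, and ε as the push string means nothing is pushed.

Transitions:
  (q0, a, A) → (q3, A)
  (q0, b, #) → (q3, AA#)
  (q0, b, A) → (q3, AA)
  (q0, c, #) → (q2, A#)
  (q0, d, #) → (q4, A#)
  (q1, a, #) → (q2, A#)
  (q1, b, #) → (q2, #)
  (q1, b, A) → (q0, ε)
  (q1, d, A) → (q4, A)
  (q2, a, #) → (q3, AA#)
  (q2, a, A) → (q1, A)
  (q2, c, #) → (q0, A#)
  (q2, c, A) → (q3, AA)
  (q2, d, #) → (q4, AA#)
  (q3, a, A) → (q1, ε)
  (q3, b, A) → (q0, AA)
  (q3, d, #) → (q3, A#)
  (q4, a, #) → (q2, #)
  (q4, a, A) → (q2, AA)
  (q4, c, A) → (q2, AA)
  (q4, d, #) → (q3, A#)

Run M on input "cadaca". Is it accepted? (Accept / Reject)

Reject

(q0, cadaca, #)
  read c, top #: go to q2, push A# → (q2, adaca, A#)
  read a, top A: go to q1, push A → (q1, daca, A#)
  read d, top A: go to q4, push A → (q4, aca, A#)
  read a, top A: go to q2, push AA → (q2, ca, AA#)
  read c, top A: go to q3, push AA → (q3, a, AAA#)
  read a, top A: go to q1, push ε → (q1, ε, AA#)
All input consumed; state q1 ∉ F and no further ε-move applies.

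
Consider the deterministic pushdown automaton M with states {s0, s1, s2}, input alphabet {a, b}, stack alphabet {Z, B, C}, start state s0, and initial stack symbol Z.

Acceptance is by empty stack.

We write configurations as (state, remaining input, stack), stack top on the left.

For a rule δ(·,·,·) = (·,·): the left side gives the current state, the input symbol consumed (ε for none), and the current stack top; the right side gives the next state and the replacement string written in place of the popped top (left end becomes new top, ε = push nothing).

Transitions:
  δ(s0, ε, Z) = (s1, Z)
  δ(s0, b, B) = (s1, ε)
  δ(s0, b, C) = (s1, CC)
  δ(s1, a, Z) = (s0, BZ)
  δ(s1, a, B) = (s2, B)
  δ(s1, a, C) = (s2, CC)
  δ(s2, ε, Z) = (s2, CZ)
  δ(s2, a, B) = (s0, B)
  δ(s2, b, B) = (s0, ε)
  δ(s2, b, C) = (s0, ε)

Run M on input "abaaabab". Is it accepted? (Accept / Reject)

(s0, abaaabab, Z) ⊢ (s1, abaaabab, Z) ⊢ (s0, baaabab, BZ) ⊢ (s1, aaabab, Z) ⊢ (s0, aabab, BZ)
No transition applies at (s0, aabab, BZ); input not fully consumed.

Reject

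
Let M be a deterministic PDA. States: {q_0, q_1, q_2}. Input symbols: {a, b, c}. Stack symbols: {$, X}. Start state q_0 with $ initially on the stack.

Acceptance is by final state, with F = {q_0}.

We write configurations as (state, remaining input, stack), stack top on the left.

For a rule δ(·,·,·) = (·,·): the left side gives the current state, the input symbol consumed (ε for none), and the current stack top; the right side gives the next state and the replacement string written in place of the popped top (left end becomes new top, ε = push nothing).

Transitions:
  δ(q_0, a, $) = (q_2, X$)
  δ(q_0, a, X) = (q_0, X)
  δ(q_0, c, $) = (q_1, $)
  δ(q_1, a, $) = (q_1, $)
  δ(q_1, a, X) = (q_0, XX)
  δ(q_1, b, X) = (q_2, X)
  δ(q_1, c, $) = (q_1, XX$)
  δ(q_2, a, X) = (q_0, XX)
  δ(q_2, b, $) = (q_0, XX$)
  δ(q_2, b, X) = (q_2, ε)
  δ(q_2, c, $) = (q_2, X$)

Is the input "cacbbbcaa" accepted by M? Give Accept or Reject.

(q_0, cacbbbcaa, $)
  read c, top $: go to q_1, push $ → (q_1, acbbbcaa, $)
  read a, top $: go to q_1, push $ → (q_1, cbbbcaa, $)
  read c, top $: go to q_1, push XX$ → (q_1, bbbcaa, XX$)
  read b, top X: go to q_2, push X → (q_2, bbcaa, XX$)
  read b, top X: go to q_2, push ε → (q_2, bcaa, X$)
  read b, top X: go to q_2, push ε → (q_2, caa, $)
  read c, top $: go to q_2, push X$ → (q_2, aa, X$)
  read a, top X: go to q_0, push XX → (q_0, a, XX$)
  read a, top X: go to q_0, push X → (q_0, ε, XX$)
All input consumed; state q_0 ∈ F.

Accept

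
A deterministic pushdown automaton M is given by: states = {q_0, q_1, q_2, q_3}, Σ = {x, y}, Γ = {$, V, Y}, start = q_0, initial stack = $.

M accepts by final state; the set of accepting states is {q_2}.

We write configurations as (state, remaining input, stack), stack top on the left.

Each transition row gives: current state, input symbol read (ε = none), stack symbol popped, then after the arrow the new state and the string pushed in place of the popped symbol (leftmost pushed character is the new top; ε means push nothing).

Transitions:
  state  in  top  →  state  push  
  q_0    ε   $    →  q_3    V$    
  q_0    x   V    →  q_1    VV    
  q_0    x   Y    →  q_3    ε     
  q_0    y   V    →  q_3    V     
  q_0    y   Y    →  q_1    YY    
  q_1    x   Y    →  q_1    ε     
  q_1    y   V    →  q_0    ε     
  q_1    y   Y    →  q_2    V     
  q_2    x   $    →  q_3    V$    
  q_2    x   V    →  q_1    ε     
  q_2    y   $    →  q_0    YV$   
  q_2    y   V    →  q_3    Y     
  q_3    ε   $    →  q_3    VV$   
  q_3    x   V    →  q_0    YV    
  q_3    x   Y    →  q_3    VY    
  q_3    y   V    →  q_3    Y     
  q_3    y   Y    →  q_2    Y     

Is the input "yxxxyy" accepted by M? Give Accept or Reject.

Accept

(q_0, yxxxyy, $)
  ε-move, top $: go to q_3, push V$ → (q_3, yxxxyy, V$)
  read y, top V: go to q_3, push Y → (q_3, xxxyy, Y$)
  read x, top Y: go to q_3, push VY → (q_3, xxyy, VY$)
  read x, top V: go to q_0, push YV → (q_0, xyy, YVY$)
  read x, top Y: go to q_3, push ε → (q_3, yy, VY$)
  read y, top V: go to q_3, push Y → (q_3, y, YY$)
  read y, top Y: go to q_2, push Y → (q_2, ε, YY$)
All input consumed; state q_2 ∈ F.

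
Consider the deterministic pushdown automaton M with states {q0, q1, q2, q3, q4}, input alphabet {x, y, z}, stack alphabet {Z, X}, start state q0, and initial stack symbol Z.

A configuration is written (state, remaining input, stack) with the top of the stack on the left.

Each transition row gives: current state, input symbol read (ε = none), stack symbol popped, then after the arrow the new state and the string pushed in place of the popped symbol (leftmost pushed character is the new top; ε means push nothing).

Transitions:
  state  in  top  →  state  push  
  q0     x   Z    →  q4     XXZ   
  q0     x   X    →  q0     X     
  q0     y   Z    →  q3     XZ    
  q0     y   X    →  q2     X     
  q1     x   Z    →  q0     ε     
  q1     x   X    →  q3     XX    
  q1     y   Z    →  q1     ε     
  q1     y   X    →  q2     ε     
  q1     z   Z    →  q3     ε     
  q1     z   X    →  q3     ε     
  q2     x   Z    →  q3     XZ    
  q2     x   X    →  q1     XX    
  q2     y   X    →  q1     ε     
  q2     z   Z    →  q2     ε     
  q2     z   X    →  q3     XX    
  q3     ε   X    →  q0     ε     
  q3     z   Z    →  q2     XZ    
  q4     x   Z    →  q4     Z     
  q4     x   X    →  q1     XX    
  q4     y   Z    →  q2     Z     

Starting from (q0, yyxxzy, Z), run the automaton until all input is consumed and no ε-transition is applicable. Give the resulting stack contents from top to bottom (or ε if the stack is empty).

XZ

(q0, yyxxzy, Z)
  read y, top Z: go to q3, push XZ → (q3, yxxzy, XZ)
  ε-move, top X: go to q0, push ε → (q0, yxxzy, Z)
  read y, top Z: go to q3, push XZ → (q3, xxzy, XZ)
  ε-move, top X: go to q0, push ε → (q0, xxzy, Z)
  read x, top Z: go to q4, push XXZ → (q4, xzy, XXZ)
  read x, top X: go to q1, push XX → (q1, zy, XXXZ)
  read z, top X: go to q3, push ε → (q3, y, XXZ)
  ε-move, top X: go to q0, push ε → (q0, y, XZ)
  read y, top X: go to q2, push X → (q2, ε, XZ)
All input consumed in state q2 with stack XZ.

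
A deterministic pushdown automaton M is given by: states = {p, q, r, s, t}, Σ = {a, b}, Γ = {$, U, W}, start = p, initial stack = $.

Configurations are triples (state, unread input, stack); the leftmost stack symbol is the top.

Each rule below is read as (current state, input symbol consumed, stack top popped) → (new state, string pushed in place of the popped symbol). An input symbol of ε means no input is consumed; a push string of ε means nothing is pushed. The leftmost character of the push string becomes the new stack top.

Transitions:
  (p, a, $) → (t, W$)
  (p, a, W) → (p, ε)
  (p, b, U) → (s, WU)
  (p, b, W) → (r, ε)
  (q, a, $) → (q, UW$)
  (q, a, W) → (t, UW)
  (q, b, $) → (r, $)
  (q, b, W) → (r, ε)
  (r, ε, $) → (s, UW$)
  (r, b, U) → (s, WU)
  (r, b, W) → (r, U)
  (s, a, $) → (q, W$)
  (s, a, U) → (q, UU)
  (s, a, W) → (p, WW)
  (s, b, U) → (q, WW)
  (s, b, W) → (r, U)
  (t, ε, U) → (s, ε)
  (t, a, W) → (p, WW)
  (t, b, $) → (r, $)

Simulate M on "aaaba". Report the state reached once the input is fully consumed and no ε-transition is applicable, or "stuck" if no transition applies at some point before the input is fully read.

q

(p, aaaba, $) ⊢ (t, aaba, W$) ⊢ (p, aba, WW$) ⊢ (p, ba, W$) ⊢ (r, a, $) ⊢ (s, a, UW$) ⊢ (q, ε, UUW$)
All input consumed; M is in state q.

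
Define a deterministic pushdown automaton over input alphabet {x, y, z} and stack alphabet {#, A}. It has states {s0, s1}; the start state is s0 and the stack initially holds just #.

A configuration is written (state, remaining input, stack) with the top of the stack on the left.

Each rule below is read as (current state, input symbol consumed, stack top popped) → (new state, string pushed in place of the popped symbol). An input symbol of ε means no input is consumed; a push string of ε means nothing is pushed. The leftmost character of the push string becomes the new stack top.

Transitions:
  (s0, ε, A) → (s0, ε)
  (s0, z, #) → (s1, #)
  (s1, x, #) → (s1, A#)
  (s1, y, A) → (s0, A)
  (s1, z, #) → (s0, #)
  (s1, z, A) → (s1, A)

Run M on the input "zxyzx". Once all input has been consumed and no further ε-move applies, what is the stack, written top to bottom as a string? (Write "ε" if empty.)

(s0, zxyzx, #)
  read z, top #: go to s1, push # → (s1, xyzx, #)
  read x, top #: go to s1, push A# → (s1, yzx, A#)
  read y, top A: go to s0, push A → (s0, zx, A#)
  ε-move, top A: go to s0, push ε → (s0, zx, #)
  read z, top #: go to s1, push # → (s1, x, #)
  read x, top #: go to s1, push A# → (s1, ε, A#)
All input consumed in state s1 with stack A#.

A#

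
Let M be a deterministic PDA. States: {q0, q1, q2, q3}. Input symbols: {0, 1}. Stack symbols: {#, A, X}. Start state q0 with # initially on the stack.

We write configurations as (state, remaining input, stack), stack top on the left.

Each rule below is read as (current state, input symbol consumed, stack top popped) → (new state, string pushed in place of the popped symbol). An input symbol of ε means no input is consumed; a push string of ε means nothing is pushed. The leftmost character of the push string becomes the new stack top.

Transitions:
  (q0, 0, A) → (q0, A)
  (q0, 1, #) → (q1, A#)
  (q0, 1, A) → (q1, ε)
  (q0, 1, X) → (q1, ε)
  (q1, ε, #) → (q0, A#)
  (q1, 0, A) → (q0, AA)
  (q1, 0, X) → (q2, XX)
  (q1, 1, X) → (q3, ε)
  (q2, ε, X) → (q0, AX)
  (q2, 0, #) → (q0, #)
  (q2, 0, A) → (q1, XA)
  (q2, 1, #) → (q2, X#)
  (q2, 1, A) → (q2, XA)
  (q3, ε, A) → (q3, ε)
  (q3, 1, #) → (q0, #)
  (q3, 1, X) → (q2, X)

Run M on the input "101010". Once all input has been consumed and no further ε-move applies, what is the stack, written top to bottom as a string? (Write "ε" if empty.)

AA#

(q0, 101010, #) ⊢ (q1, 01010, A#) ⊢ (q0, 1010, AA#) ⊢ (q1, 010, A#) ⊢ (q0, 10, AA#) ⊢ (q1, 0, A#) ⊢ (q0, ε, AA#)
All input consumed in state q0 with stack AA#.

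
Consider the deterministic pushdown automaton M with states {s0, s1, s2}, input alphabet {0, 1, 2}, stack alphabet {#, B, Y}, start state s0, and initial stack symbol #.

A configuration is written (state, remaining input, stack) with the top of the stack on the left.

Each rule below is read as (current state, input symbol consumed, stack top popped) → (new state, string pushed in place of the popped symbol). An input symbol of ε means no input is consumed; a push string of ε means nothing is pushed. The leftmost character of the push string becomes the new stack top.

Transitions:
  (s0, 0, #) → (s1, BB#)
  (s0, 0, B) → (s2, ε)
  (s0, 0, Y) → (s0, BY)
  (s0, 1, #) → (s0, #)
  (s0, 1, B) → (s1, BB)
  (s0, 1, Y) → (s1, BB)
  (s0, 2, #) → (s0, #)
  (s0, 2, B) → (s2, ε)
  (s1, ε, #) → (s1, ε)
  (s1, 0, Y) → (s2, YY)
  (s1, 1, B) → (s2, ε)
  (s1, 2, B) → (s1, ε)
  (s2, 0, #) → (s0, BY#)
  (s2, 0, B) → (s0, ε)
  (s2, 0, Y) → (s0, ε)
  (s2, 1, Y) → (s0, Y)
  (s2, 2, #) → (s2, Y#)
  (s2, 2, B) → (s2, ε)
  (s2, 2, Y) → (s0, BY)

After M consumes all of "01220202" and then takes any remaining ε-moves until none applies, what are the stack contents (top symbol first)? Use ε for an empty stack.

B#

(s0, 01220202, #)
  read 0, top #: go to s1, push BB# → (s1, 1220202, BB#)
  read 1, top B: go to s2, push ε → (s2, 220202, B#)
  read 2, top B: go to s2, push ε → (s2, 20202, #)
  read 2, top #: go to s2, push Y# → (s2, 0202, Y#)
  read 0, top Y: go to s0, push ε → (s0, 202, #)
  read 2, top #: go to s0, push # → (s0, 02, #)
  read 0, top #: go to s1, push BB# → (s1, 2, BB#)
  read 2, top B: go to s1, push ε → (s1, ε, B#)
All input consumed in state s1 with stack B#.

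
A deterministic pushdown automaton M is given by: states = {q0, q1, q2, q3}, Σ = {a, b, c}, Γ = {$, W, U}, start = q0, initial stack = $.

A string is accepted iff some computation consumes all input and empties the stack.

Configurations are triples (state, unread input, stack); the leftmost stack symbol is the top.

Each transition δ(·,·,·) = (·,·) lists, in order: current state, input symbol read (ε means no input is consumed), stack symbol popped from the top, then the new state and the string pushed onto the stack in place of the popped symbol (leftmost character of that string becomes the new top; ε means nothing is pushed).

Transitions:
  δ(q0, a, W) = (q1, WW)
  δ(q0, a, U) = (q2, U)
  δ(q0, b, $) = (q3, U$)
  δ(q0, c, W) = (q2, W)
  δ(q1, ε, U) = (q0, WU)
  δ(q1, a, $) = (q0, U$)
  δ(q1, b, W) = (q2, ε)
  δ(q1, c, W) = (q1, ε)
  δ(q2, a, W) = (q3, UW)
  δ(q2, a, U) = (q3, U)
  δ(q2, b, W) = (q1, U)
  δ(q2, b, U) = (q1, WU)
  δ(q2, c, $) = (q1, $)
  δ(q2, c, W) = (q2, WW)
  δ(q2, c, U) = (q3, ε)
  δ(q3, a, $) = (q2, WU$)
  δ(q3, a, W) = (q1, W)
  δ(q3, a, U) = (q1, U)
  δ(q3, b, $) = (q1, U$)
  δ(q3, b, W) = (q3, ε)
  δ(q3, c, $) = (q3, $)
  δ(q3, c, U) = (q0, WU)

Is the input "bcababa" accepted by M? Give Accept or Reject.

Reject

(q0, bcababa, $)
  read b, top $: go to q3, push U$ → (q3, cababa, U$)
  read c, top U: go to q0, push WU → (q0, ababa, WU$)
  read a, top W: go to q1, push WW → (q1, baba, WWU$)
  read b, top W: go to q2, push ε → (q2, aba, WU$)
  read a, top W: go to q3, push UW → (q3, ba, UWU$)
No transition applies at (q3, ba, UWU$); input not fully consumed.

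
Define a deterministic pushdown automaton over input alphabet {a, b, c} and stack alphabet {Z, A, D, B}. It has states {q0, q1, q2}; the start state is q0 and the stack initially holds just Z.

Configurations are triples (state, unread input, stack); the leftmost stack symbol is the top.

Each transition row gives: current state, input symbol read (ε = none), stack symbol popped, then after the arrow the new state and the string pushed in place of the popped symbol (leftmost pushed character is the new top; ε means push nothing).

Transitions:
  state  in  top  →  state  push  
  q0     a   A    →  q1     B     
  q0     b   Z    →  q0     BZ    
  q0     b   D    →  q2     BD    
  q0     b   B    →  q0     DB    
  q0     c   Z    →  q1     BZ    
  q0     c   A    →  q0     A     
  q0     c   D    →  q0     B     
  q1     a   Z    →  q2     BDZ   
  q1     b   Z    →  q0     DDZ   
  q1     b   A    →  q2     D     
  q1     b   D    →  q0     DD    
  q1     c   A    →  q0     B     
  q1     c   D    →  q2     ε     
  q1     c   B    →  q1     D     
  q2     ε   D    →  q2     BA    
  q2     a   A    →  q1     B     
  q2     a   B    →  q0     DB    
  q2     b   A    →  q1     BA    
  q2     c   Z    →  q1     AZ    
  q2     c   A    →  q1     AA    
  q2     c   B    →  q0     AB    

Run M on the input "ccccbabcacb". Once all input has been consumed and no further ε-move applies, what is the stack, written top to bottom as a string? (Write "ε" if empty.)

DDBDBAZ

(q0, ccccbabcacb, Z)
  read c, top Z: go to q1, push BZ → (q1, cccbabcacb, BZ)
  read c, top B: go to q1, push D → (q1, ccbabcacb, DZ)
  read c, top D: go to q2, push ε → (q2, cbabcacb, Z)
  read c, top Z: go to q1, push AZ → (q1, babcacb, AZ)
  read b, top A: go to q2, push D → (q2, abcacb, DZ)
  ε-move, top D: go to q2, push BA → (q2, abcacb, BAZ)
  read a, top B: go to q0, push DB → (q0, bcacb, DBAZ)
  read b, top D: go to q2, push BD → (q2, cacb, BDBAZ)
  read c, top B: go to q0, push AB → (q0, acb, ABDBAZ)
  read a, top A: go to q1, push B → (q1, cb, BBDBAZ)
  read c, top B: go to q1, push D → (q1, b, DBDBAZ)
  read b, top D: go to q0, push DD → (q0, ε, DDBDBAZ)
All input consumed in state q0 with stack DDBDBAZ.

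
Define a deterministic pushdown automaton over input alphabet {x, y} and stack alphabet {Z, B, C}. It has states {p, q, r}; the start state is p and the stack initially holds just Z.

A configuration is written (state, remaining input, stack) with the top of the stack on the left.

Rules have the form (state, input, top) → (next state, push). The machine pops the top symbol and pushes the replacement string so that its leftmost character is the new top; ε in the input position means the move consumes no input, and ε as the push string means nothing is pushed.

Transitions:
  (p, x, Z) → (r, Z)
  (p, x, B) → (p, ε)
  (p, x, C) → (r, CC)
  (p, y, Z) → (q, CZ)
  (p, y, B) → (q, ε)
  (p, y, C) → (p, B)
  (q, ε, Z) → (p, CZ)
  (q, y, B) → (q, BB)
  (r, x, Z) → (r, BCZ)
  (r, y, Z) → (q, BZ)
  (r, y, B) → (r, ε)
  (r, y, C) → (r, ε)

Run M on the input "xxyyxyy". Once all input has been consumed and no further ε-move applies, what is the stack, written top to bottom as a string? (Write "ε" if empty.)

Z

(p, xxyyxyy, Z) ⊢ (r, xyyxyy, Z) ⊢ (r, yyxyy, BCZ) ⊢ (r, yxyy, CZ) ⊢ (r, xyy, Z) ⊢ (r, yy, BCZ) ⊢ (r, y, CZ) ⊢ (r, ε, Z)
All input consumed in state r with stack Z.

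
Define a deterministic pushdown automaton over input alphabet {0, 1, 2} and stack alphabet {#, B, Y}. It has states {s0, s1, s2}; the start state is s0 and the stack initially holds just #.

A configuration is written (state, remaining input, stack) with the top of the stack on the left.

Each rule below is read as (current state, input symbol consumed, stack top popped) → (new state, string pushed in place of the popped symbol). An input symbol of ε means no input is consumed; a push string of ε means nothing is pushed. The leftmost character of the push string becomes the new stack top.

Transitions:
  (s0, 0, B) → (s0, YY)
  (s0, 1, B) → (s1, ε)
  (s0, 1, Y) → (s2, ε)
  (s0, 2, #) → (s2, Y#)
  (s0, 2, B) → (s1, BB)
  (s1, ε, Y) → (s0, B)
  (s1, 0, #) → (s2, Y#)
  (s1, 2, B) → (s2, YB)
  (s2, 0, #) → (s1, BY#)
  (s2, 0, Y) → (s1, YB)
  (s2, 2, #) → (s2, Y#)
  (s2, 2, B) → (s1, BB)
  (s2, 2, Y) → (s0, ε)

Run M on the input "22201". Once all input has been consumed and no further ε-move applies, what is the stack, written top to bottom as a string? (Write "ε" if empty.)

B#

(s0, 22201, #) ⊢ (s2, 2201, Y#) ⊢ (s0, 201, #) ⊢ (s2, 01, Y#) ⊢ (s1, 1, YB#) ⊢ (s0, 1, BB#) ⊢ (s1, ε, B#)
All input consumed in state s1 with stack B#.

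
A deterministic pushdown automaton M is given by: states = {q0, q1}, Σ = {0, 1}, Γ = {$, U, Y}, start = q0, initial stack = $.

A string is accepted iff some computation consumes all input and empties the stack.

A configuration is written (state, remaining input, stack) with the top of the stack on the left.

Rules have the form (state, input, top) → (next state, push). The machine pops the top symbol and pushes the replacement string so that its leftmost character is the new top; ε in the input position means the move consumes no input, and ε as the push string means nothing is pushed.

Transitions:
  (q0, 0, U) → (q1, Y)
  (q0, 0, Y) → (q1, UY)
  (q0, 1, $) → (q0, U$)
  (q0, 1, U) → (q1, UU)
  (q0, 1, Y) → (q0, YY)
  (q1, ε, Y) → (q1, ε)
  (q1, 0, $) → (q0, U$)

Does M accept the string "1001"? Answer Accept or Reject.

(q0, 1001, $)
  read 1, top $: go to q0, push U$ → (q0, 001, U$)
  read 0, top U: go to q1, push Y → (q1, 01, Y$)
  ε-move, top Y: go to q1, push ε → (q1, 01, $)
  read 0, top $: go to q0, push U$ → (q0, 1, U$)
  read 1, top U: go to q1, push UU → (q1, ε, UU$)
All input consumed; stack is UU$, not empty, and no further ε-move applies.

Reject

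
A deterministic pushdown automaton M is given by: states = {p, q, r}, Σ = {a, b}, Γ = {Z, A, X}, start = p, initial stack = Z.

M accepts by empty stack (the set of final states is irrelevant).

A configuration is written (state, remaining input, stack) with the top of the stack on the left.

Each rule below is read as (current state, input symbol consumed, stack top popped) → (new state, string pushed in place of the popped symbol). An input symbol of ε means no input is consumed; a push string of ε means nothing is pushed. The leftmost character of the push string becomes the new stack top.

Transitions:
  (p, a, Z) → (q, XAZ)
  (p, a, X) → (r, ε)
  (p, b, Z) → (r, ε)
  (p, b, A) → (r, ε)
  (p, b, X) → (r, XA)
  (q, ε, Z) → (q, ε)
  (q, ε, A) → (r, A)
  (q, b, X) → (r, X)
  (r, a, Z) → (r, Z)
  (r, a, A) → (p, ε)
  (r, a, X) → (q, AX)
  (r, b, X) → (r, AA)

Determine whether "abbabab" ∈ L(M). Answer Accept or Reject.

(p, abbabab, Z) ⊢ (q, bbabab, XAZ) ⊢ (r, babab, XAZ) ⊢ (r, abab, AAAZ) ⊢ (p, bab, AAZ) ⊢ (r, ab, AZ) ⊢ (p, b, Z) ⊢ (r, ε, ε)
All input consumed and the stack is empty.

Accept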